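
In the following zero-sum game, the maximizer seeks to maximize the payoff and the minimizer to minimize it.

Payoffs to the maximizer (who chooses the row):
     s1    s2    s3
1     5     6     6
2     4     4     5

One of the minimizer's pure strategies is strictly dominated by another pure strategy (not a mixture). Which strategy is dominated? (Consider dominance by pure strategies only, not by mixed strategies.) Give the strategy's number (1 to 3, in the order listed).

The minimizer prefers columns that give the maximizer less. Compare s3 with s1: 5 < 6, 4 < 5.
So s1 strictly dominates s3 for the minimizer; s3 is strictly dominated.

3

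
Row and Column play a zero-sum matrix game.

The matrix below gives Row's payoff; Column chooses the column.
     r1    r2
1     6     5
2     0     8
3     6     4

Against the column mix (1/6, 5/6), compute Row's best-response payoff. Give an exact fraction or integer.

1: (6)·(1/6) + (5)·(5/6) = 31/6.
2: (0)·(1/6) + (8)·(5/6) = 20/3.
3: (6)·(1/6) + (4)·(5/6) = 13/3.
The best pure response is 2 with expected payoff 20/3.

20/3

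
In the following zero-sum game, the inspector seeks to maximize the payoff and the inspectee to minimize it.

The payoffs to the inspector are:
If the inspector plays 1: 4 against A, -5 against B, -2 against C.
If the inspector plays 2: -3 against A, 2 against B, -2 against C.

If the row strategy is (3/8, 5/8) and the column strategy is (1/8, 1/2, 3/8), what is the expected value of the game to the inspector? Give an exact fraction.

-71/64

Against (1/8, 1/2, 3/8), each row's expected payoff is 1: -11/4; 2: -1/8.
Taking the (3/8, 5/8)-weighted average: (3/8)·(-11/4) + (5/8)·(-1/8) = -71/64.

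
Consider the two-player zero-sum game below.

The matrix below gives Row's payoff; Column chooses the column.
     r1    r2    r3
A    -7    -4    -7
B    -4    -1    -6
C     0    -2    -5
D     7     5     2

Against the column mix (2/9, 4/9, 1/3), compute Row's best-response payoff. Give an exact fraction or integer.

40/9

A: (-7)·(2/9) + (-4)·(4/9) + (-7)·(1/3) = -17/3.
B: (-4)·(2/9) + (-1)·(4/9) + (-6)·(1/3) = -10/3.
C: (0)·(2/9) + (-2)·(4/9) + (-5)·(1/3) = -23/9.
D: (7)·(2/9) + (5)·(4/9) + (2)·(1/3) = 40/9.
The best pure response is D with expected payoff 40/9.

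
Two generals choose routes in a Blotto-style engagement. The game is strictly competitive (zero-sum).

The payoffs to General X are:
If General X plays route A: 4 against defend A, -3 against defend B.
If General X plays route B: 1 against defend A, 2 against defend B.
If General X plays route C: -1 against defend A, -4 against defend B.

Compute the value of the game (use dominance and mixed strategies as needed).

Row route C is strictly dominated by row route B, so General X never plays it.
The remaining 2×2 game on (route A, route B) × (defend A, defend B) has no saddle point. Let General X play route A with probability p; indifference gives 4p + (1−p) = −3p + 2(1−p), so p = 1/8.
Similarly General Y's optimal q on defend A is 5/8, and the value is 4·(5/8) + (-3)·(3/8) = 11/8.

11/8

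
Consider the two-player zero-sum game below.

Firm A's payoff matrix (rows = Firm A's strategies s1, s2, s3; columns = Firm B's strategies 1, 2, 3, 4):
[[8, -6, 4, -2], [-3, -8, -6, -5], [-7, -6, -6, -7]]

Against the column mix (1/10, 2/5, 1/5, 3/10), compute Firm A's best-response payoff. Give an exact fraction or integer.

-7/5

s1: (8)·(1/10) + (-6)·(2/5) + (4)·(1/5) + (-2)·(3/10) = -7/5.
s2: (-3)·(1/10) + (-8)·(2/5) + (-6)·(1/5) + (-5)·(3/10) = -31/5.
s3: (-7)·(1/10) + (-6)·(2/5) + (-6)·(1/5) + (-7)·(3/10) = -32/5.
The best pure response is s1 with expected payoff -7/5.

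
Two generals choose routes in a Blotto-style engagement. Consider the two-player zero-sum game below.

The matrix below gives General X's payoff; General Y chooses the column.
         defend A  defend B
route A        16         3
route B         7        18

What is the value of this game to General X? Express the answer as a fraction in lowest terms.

89/8

Row minima are 3 and 7, so General X's maximin is 7; column maxima are 16 and 18, so General Y's minimax is 16. These differ, so the equilibrium is in mixed strategies.
Let General X play route A with probability p. General Y is indifferent when 16p + 7(1−p) = 3p + 18(1−p), giving p = 11/24.
Let General Y play defend A with probability q. General X is indifferent when 16q + 3(1−q) = 7q + 18(1−q), giving q = 5/8.
The value is 16·(5/8) + (3)·(3/8) = 89/8.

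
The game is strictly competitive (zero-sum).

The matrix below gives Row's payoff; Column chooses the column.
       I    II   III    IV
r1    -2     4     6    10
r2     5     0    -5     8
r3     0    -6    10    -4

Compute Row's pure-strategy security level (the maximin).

The worst-case payoff for each row is r1: -2, r2: -5, r3: -6.
The best of these is -2.

-2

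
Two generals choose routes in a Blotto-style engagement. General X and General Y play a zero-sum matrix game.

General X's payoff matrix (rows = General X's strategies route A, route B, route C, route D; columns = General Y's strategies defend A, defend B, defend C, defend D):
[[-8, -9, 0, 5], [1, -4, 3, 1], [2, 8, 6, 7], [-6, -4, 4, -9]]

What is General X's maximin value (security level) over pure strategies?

The worst-case payoff for each row is route A: -9, route B: -4, route C: 2, route D: -9.
The best of these is 2.

2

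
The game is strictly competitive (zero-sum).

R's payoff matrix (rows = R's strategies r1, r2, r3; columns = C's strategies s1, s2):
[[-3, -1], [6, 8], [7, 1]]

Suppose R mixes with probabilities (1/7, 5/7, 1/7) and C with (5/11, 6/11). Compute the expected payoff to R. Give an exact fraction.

410/77

Against (5/11, 6/11), each row's expected payoff is r1: -21/11; r2: 78/11; r3: 41/11.
Taking the (1/7, 5/7, 1/7)-weighted average: (1/7)·(-21/11) + (5/7)·(78/11) + (1/7)·(41/11) = 410/77.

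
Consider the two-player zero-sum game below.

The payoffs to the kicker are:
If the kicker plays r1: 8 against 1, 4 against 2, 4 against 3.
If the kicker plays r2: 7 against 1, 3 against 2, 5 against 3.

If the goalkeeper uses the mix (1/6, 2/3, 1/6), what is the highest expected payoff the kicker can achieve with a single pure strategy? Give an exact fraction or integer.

r1: (8)·(1/6) + (4)·(2/3) + (4)·(1/6) = 14/3.
r2: (7)·(1/6) + (3)·(2/3) + (5)·(1/6) = 4.
The best pure response is r1 with expected payoff 14/3.

14/3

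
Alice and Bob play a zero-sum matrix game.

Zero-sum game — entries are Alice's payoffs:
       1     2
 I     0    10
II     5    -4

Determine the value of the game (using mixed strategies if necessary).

Row minima are 0 and -4, so Alice's maximin is 0; column maxima are 5 and 10, so Bob's minimax is 5. These differ, so the equilibrium is in mixed strategies.
Let Alice play I with probability p. Bob is indifferent when 5(1−p) = 10p − 4(1−p), giving p = 9/19.
Let Bob play 1 with probability q. Alice is indifferent when 10(1−q) = 5q − 4(1−q), giving q = 14/19.
The value is 0·(14/19) + (10)·(5/19) = 50/19.

50/19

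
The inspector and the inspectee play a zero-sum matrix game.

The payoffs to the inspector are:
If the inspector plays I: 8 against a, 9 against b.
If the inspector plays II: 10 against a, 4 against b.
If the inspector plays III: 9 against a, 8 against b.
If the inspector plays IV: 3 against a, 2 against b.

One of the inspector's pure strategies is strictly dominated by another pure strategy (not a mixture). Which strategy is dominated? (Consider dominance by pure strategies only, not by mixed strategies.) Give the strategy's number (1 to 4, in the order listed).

Compare IV with I: 8 > 3, 9 > 2.
So I strictly dominates IV for the inspector; IV is strictly dominated.

4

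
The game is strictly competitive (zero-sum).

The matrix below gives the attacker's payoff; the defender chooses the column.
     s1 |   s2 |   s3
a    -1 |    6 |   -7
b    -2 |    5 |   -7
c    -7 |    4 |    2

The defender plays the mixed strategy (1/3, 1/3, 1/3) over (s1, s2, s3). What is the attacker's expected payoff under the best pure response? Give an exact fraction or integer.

a: (-1)·(1/3) + (6)·(1/3) + (-7)·(1/3) = -2/3.
b: (-2)·(1/3) + (5)·(1/3) + (-7)·(1/3) = -4/3.
c: (-7)·(1/3) + (4)·(1/3) + (2)·(1/3) = -1/3.
The best pure response is c with expected payoff -1/3.

-1/3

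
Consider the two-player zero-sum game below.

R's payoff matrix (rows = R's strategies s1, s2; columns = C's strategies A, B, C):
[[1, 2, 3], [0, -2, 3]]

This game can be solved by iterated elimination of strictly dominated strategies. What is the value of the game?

1

Column C is strictly dominated by A for C (1<3, 0<3); eliminate C.
Row s2 is strictly dominated by row s1 (1>0, 2>-2); eliminate s2.
Column B is strictly dominated by A for C (1<2); eliminate B.
Only (s1, A) remains, with payoff 1.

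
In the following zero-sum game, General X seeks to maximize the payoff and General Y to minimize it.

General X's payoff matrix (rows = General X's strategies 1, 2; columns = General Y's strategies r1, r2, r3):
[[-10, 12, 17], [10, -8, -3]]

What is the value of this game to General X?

Column r3 is strictly dominated by r2 for General Y (it gives General X more in every row).
The remaining 2×2 game on (1, 2) × (r1, r2) has no saddle point. Let General X play 1 with probability p; indifference gives −10p + 10(1−p) = 12p − 8(1−p), so p = 9/20.
Similarly General Y's optimal q on r1 is 1/2, and the value is -10·(1/2) + (12)·(1/2) = 1.

1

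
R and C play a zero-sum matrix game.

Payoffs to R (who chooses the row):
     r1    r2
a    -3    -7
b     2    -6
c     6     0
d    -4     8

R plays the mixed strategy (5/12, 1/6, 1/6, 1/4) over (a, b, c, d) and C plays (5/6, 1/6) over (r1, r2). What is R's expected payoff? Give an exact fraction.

-13/12

Against (5/6, 1/6), each row's expected payoff is a: -11/3; b: 2/3; c: 5; d: -2.
Taking the (5/12, 1/6, 1/6, 1/4)-weighted average: (5/12)·(-11/3) + (1/6)·(2/3) + (1/6)·(5) + (1/4)·(-2) = -13/12.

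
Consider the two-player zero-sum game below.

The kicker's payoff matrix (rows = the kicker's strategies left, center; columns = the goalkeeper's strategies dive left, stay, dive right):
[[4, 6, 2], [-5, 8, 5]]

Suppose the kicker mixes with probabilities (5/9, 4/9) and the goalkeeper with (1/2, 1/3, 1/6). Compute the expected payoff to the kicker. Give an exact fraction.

Against (1/2, 1/3, 1/6), each row's expected payoff is left: 13/3; center: 1.
Taking the (5/9, 4/9)-weighted average: (5/9)·(13/3) + (4/9)·(1) = 77/27.

77/27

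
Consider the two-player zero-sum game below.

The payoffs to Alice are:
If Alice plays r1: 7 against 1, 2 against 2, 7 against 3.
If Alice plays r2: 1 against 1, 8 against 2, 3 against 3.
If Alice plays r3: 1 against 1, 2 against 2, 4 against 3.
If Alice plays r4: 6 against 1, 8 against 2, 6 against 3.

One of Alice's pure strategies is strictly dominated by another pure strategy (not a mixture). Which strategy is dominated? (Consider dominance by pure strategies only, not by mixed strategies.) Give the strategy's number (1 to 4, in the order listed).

3

Compare r3 with r4: 6 > 1, 8 > 2, 6 > 4.
So r4 strictly dominates r3 for Alice; r3 is strictly dominated.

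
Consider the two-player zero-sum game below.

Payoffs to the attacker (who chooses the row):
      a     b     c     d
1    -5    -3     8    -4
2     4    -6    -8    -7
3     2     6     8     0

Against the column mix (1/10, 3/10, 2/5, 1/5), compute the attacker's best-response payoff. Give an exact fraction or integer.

1: (-5)·(1/10) + (-3)·(3/10) + (8)·(2/5) + (-4)·(1/5) = 1.
2: (4)·(1/10) + (-6)·(3/10) + (-8)·(2/5) + (-7)·(1/5) = -6.
3: (2)·(1/10) + (6)·(3/10) + (8)·(2/5) + (0)·(1/5) = 26/5.
The best pure response is 3 with expected payoff 26/5.

26/5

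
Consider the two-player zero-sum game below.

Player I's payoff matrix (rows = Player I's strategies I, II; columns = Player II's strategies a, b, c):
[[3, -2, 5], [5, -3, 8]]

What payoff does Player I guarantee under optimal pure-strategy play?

Row minima: -2, -3 → Player I's maximin is -2.
Column maxima: 5, -2, 8 → Player II's minimax is -2.
They coincide at (I, b), so the value is -2.

-2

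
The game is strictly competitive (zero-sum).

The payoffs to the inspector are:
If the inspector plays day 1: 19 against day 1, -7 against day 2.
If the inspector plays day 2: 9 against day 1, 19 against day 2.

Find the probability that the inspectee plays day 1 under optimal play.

13/18

Row minima are -7 and 9, so the inspector's maximin is 9; column maxima are 19 and 19, so the inspectee's minimax is 19. These differ, so the equilibrium is in mixed strategies.
Let the inspectee play day 1 with probability q. The inspector is indifferent when 19q − 7(1−q) = 9q + 19(1−q), giving q = 13/18.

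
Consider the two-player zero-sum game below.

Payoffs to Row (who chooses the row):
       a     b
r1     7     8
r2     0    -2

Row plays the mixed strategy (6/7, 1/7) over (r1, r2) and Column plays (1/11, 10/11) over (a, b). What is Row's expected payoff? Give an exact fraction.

502/77

Against (1/11, 10/11), each row's expected payoff is r1: 87/11; r2: -20/11.
Taking the (6/7, 1/7)-weighted average: (6/7)·(87/11) + (1/7)·(-20/11) = 502/77.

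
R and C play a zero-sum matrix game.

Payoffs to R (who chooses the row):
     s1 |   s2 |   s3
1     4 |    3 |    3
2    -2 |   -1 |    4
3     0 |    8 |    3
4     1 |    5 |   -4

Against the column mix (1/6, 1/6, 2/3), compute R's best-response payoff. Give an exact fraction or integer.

1: (4)·(1/6) + (3)·(1/6) + (3)·(2/3) = 19/6.
2: (-2)·(1/6) + (-1)·(1/6) + (4)·(2/3) = 13/6.
3: (0)·(1/6) + (8)·(1/6) + (3)·(2/3) = 10/3.
4: (1)·(1/6) + (5)·(1/6) + (-4)·(2/3) = -5/3.
The best pure response is 3 with expected payoff 10/3.

10/3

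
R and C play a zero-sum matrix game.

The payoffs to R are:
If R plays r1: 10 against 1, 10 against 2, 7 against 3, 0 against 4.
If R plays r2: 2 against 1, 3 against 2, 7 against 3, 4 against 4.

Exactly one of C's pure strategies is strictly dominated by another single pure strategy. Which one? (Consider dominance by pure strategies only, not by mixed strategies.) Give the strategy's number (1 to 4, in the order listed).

3

C prefers columns that give R less. Compare 3 with 4: 0 < 7, 4 < 7.
So 4 strictly dominates 3 for C; 3 is strictly dominated.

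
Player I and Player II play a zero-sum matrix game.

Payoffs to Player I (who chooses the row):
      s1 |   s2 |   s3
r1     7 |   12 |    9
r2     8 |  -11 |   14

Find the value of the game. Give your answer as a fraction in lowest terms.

Column s3 is strictly dominated by s1 for Player II (it gives Player I more in every row).
The remaining 2×2 game on (r1, r2) × (s1, s2) has no saddle point. Let Player I play r1 with probability p; indifference gives 7p + 8(1−p) = 12p − 11(1−p), so p = 19/24.
Similarly Player II's optimal q on s1 is 23/24, and the value is 7·(23/24) + (12)·(1/24) = 173/24.

173/24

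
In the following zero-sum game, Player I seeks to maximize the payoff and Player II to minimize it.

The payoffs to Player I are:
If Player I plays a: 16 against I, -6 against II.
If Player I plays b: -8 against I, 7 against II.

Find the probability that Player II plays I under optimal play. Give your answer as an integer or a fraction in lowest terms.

Row minima are -6 and -8, so Player I's maximin is -6; column maxima are 16 and 7, so Player II's minimax is 7. These differ, so the equilibrium is in mixed strategies.
Let Player II play I with probability q. Player I is indifferent when 16q − 6(1−q) = −8q + 7(1−q), giving q = 13/37.

13/37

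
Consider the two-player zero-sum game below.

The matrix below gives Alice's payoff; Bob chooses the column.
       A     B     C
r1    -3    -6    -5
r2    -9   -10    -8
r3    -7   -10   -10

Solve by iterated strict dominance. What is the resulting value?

Row r2 is strictly dominated by row r1 (-3>-9, -6>-10, -5>-8); eliminate r2.
Row r3 is strictly dominated by row r1 (-3>-7, -6>-10, -5>-10); eliminate r3.
Column A is strictly dominated by B for Bob (-6<-3); eliminate A.
Column C is strictly dominated by B for Bob (-6<-5); eliminate C.
Only (r1, B) remains, with payoff -6.

-6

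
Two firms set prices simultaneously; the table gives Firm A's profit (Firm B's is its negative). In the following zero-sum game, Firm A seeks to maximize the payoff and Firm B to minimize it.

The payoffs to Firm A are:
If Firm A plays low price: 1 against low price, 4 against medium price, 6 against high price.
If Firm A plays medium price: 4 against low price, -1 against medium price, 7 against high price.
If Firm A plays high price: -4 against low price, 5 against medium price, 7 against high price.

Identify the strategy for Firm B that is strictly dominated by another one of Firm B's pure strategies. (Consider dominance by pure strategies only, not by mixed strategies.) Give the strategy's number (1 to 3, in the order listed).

Firm B prefers columns that give Firm A less. Compare high price with low price: 1 < 6, 4 < 7, -4 < 7.
So low price strictly dominates high price for Firm B; high price is strictly dominated.

3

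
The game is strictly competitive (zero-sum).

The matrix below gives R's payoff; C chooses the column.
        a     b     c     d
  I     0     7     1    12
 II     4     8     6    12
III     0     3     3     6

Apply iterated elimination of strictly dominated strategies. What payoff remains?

Column c is strictly dominated by a for C (0<1, 4<6, 0<3); eliminate c.
Row III is strictly dominated by row II (4>0, 8>3, 12>6); eliminate III.
Column d is strictly dominated by a for C (0<12, 4<12); eliminate d.
Row I is strictly dominated by row II (4>0, 8>7); eliminate I.
Column b is strictly dominated by a for C (4<8); eliminate b.
Only (II, a) remains, with payoff 4.

4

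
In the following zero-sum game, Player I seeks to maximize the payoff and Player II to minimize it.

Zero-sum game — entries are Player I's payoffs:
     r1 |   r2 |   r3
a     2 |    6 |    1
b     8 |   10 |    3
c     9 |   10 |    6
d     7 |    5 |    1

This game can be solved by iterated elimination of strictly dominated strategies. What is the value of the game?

Column r2 is strictly dominated by r3 for Player II (1<6, 3<10, 6<10, 1<5); eliminate r2.
Column r1 is strictly dominated by r3 for Player II (1<2, 3<8, 6<9, 1<7); eliminate r1.
Row d is strictly dominated by row b (3>1); eliminate d.
Row b is strictly dominated by row c (6>3); eliminate b.
Row a is strictly dominated by row c (6>1); eliminate a.
Only (c, r3) remains, with payoff 6.

6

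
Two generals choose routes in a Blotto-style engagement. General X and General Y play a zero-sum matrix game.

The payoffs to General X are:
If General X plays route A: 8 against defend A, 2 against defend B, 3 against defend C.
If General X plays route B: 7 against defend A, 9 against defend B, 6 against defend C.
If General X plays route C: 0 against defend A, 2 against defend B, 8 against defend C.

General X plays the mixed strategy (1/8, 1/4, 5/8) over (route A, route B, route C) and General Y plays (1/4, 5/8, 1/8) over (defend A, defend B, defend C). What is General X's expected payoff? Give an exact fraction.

Against (1/4, 5/8, 1/8), each row's expected payoff is route A: 29/8; route B: 65/8; route C: 9/4.
Taking the (1/8, 1/4, 5/8)-weighted average: (1/8)·(29/8) + (1/4)·(65/8) + (5/8)·(9/4) = 249/64.

249/64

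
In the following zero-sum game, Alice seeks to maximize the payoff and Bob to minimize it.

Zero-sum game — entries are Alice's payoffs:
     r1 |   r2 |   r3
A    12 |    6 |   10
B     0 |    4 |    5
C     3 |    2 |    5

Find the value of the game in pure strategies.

Row minima: 6, 0, 2 → Alice's maximin is 6.
Column maxima: 12, 6, 10 → Bob's minimax is 6.
They coincide at (A, r2), so the value is 6.

6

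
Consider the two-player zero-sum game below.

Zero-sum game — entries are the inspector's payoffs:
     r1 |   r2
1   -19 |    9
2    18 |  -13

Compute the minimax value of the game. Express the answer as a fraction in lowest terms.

Row minima are -19 and -13, so the inspector's maximin is -13; column maxima are 18 and 9, so the inspectee's minimax is 9. These differ, so the equilibrium is in mixed strategies.
Let the inspector play 1 with probability p. The inspectee is indifferent when −19p + 18(1−p) = 9p − 13(1−p), giving p = 31/59.
Let the inspectee play r1 with probability q. The inspector is indifferent when −19q + 9(1−q) = 18q − 13(1−q), giving q = 22/59.
The value is -19·(22/59) + (9)·(37/59) = -85/59.

-85/59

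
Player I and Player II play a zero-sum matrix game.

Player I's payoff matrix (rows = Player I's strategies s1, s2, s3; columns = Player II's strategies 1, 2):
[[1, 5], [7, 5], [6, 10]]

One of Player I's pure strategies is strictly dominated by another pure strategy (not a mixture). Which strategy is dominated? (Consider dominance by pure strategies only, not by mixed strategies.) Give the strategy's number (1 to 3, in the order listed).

1

Compare s1 with s3: 6 > 1, 10 > 5.
So s3 strictly dominates s1 for Player I; s1 is strictly dominated.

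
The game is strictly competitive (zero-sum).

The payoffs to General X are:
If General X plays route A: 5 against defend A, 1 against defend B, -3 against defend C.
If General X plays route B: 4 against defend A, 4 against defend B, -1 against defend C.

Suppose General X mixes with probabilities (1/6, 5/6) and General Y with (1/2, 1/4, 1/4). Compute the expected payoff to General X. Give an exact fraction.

21/8

Against (1/2, 1/4, 1/4), each row's expected payoff is route A: 2; route B: 11/4.
Taking the (1/6, 5/6)-weighted average: (1/6)·(2) + (5/6)·(11/4) = 21/8.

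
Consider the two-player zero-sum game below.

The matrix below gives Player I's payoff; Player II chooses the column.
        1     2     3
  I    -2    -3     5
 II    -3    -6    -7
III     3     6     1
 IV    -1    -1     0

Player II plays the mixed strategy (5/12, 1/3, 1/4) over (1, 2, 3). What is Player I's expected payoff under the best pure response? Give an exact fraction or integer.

I: (-2)·(5/12) + (-3)·(1/3) + (5)·(1/4) = -7/12.
II: (-3)·(5/12) + (-6)·(1/3) + (-7)·(1/4) = -5.
III: (3)·(5/12) + (6)·(1/3) + (1)·(1/4) = 7/2.
IV: (-1)·(5/12) + (-1)·(1/3) + (0)·(1/4) = -3/4.
The best pure response is III with expected payoff 7/2.

7/2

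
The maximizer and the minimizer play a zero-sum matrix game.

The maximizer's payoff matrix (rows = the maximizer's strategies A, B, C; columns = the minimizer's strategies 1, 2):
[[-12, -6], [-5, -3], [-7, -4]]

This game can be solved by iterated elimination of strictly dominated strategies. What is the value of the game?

Column 2 is strictly dominated by 1 for the minimizer (-12<-6, -5<-3, -7<-4); eliminate 2.
Row A is strictly dominated by row B (-5>-12); eliminate A.
Row C is strictly dominated by row B (-5>-7); eliminate C.
Only (B, 1) remains, with payoff -5.

-5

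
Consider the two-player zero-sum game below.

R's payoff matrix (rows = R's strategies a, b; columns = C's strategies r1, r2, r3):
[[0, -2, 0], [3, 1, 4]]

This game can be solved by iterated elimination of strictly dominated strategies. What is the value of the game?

Column r1 is strictly dominated by r2 for C (-2<0, 1<3); eliminate r1.
Row a is strictly dominated by row b (1>-2, 4>0); eliminate a.
Column r3 is strictly dominated by r2 for C (1<4); eliminate r3.
Only (b, r2) remains, with payoff 1.

1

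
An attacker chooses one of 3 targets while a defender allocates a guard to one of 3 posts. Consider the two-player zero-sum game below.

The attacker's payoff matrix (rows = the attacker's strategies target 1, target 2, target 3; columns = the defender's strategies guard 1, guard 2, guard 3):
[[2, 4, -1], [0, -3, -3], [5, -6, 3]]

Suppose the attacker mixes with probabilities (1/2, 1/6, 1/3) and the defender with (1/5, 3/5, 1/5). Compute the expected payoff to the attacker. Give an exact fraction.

Against (1/5, 3/5, 1/5), each row's expected payoff is target 1: 13/5; target 2: -12/5; target 3: -2.
Taking the (1/2, 1/6, 1/3)-weighted average: (1/2)·(13/5) + (1/6)·(-12/5) + (1/3)·(-2) = 7/30.

7/30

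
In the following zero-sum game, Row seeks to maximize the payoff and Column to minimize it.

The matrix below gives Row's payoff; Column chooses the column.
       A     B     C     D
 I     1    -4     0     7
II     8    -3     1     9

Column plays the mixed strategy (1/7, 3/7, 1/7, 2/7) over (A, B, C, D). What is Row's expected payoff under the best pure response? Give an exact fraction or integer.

18/7

I: (1)·(1/7) + (-4)·(3/7) + (0)·(1/7) + (7)·(2/7) = 3/7.
II: (8)·(1/7) + (-3)·(3/7) + (1)·(1/7) + (9)·(2/7) = 18/7.
The best pure response is II with expected payoff 18/7.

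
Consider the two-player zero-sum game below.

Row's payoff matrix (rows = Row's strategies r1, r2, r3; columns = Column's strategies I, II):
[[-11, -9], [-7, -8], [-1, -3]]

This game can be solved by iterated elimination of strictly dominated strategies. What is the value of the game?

-3

Row r2 is strictly dominated by row r3 (-1>-7, -3>-8); eliminate r2.
Row r1 is strictly dominated by row r3 (-1>-11, -3>-9); eliminate r1.
Column I is strictly dominated by II for Column (-3<-1); eliminate I.
Only (r3, II) remains, with payoff -3.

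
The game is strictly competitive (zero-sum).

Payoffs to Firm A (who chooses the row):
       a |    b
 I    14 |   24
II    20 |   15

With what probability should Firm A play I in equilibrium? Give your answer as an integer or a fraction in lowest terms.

Row minima are 14 and 15, so Firm A's maximin is 15; column maxima are 20 and 24, so Firm B's minimax is 20. These differ, so the equilibrium is in mixed strategies.
Let Firm A play I with probability p. Firm B is indifferent when 14p + 20(1−p) = 24p + 15(1−p), giving p = 1/3.

1/3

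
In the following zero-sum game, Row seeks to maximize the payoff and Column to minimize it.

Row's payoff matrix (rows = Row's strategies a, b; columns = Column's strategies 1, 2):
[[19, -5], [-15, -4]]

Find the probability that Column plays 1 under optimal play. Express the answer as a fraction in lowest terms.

1/35

Row minima are -5 and -15, so Row's maximin is -5; column maxima are 19 and -4, so Column's minimax is -4. These differ, so the equilibrium is in mixed strategies.
Let Column play 1 with probability q. Row is indifferent when 19q − 5(1−q) = −15q − 4(1−q), giving q = 1/35.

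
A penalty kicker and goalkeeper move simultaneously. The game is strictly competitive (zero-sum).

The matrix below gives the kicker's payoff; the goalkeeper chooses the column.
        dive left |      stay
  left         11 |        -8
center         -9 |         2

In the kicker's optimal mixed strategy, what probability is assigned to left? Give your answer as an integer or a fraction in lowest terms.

11/30

Row minima are -8 and -9, so the kicker's maximin is -8; column maxima are 11 and 2, so the goalkeeper's minimax is 2. These differ, so the equilibrium is in mixed strategies.
Let the kicker play left with probability p. The goalkeeper is indifferent when 11p − 9(1−p) = −8p + 2(1−p), giving p = 11/30.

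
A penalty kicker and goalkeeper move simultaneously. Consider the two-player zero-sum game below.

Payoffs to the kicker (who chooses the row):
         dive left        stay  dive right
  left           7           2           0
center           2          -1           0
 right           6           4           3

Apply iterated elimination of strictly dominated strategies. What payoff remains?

Column dive left is strictly dominated by stay for the goalkeeper (2<7, -1<2, 4<6); eliminate dive left.
Row center is strictly dominated by row right (4>-1, 3>0); eliminate center.
Column stay is strictly dominated by dive right for the goalkeeper (0<2, 3<4); eliminate stay.
Row left is strictly dominated by row right (3>0); eliminate left.
Only (right, dive right) remains, with payoff 3.

3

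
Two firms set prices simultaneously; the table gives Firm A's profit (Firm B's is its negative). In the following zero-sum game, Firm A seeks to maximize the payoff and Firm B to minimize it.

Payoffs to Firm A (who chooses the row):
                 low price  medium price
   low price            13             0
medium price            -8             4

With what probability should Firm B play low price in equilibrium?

Row minima are 0 and -8, so Firm A's maximin is 0; column maxima are 13 and 4, so Firm B's minimax is 4. These differ, so the equilibrium is in mixed strategies.
Let Firm B play low price with probability q. Firm A is indifferent when 13q = −8q + 4(1−q), giving q = 4/25.

4/25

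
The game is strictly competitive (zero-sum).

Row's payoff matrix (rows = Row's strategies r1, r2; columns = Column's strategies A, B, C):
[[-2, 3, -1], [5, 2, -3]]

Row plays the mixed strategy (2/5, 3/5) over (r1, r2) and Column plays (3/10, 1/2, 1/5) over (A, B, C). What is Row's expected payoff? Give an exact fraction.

Against (3/10, 1/2, 1/5), each row's expected payoff is r1: 7/10; r2: 19/10.
Taking the (2/5, 3/5)-weighted average: (2/5)·(7/10) + (3/5)·(19/10) = 71/50.

71/50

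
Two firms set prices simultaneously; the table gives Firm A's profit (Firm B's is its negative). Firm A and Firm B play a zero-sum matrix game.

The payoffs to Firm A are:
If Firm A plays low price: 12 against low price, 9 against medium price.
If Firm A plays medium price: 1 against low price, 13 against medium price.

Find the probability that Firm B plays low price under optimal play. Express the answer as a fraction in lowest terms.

Row minima are 9 and 1, so Firm A's maximin is 9; column maxima are 12 and 13, so Firm B's minimax is 12. These differ, so the equilibrium is in mixed strategies.
Let Firm B play low price with probability q. Firm A is indifferent when 12q + 9(1−q) = q + 13(1−q), giving q = 4/15.

4/15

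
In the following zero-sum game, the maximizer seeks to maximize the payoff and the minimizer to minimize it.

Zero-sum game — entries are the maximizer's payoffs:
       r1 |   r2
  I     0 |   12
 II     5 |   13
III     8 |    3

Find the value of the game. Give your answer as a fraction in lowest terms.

Row I is strictly dominated by row II, so the maximizer never plays it.
The remaining 2×2 game on (II, III) × (r1, r2) has no saddle point. Let the maximizer play II with probability p; indifference gives 5p + 8(1−p) = 13p + 3(1−p), so p = 5/13.
Similarly the minimizer's optimal q on r1 is 10/13, and the value is 5·(10/13) + (13)·(3/13) = 89/13.

89/13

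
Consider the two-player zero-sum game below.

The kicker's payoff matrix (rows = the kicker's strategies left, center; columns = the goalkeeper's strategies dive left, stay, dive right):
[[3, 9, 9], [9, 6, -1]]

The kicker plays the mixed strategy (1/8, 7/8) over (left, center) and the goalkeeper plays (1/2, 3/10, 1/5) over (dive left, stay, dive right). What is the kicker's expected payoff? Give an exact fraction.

487/80

Against (1/2, 3/10, 1/5), each row's expected payoff is left: 6; center: 61/10.
Taking the (1/8, 7/8)-weighted average: (1/8)·(6) + (7/8)·(61/10) = 487/80.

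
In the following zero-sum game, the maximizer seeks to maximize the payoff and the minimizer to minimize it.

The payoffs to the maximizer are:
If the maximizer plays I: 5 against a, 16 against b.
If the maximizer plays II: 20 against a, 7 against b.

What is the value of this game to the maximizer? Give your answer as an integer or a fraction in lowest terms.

95/8

Row minima are 5 and 7, so the maximizer's maximin is 7; column maxima are 20 and 16, so the minimizer's minimax is 16. These differ, so the equilibrium is in mixed strategies.
Let the maximizer play I with probability p. The minimizer is indifferent when 5p + 20(1−p) = 16p + 7(1−p), giving p = 13/24.
Let the minimizer play a with probability q. The maximizer is indifferent when 5q + 16(1−q) = 20q + 7(1−q), giving q = 3/8.
The value is 5·(3/8) + (16)·(5/8) = 95/8.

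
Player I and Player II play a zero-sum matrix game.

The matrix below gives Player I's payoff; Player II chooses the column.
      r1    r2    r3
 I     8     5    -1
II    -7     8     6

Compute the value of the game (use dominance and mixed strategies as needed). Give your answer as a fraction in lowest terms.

41/22

Column r2 is strictly dominated by r3 for Player II (it gives Player I more in every row).
The remaining 2×2 game on (I, II) × (r1, r3) has no saddle point. Let Player I play I with probability p; indifference gives 8p − 7(1−p) = −p + 6(1−p), so p = 13/22.
Similarly Player II's optimal q on r1 is 7/22, and the value is 8·(7/22) + (-1)·(15/22) = 41/22.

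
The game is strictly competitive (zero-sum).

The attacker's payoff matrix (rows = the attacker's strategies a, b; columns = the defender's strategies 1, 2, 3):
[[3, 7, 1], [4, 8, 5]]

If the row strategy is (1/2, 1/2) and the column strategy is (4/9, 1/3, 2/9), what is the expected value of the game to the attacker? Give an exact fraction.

Against (4/9, 1/3, 2/9), each row's expected payoff is a: 35/9; b: 50/9.
Taking the (1/2, 1/2)-weighted average: (1/2)·(35/9) + (1/2)·(50/9) = 85/18.

85/18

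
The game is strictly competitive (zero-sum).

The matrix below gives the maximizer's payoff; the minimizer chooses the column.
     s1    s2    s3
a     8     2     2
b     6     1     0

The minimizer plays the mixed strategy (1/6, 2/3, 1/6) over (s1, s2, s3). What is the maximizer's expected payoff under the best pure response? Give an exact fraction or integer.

a: (8)·(1/6) + (2)·(2/3) + (2)·(1/6) = 3.
b: (6)·(1/6) + (1)·(2/3) + (0)·(1/6) = 5/3.
The best pure response is a with expected payoff 3.

3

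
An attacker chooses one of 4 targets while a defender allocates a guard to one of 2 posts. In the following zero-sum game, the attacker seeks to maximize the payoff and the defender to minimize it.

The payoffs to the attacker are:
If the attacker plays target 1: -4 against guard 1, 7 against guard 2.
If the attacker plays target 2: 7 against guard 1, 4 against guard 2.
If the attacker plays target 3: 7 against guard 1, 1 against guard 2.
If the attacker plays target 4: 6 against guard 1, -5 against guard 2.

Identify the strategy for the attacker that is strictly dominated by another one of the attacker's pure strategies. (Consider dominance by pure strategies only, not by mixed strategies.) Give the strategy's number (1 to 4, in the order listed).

Compare target 4 with target 2: 7 > 6, 4 > -5.
So target 2 strictly dominates target 4 for the attacker; target 4 is strictly dominated.

4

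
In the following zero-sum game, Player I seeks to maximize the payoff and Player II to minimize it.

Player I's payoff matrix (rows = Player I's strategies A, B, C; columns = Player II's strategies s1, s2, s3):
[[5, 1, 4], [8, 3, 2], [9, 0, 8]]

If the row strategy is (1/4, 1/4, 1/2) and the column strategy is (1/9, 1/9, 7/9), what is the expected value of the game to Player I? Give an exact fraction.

Against (1/9, 1/9, 7/9), each row's expected payoff is A: 34/9; B: 25/9; C: 65/9.
Taking the (1/4, 1/4, 1/2)-weighted average: (1/4)·(34/9) + (1/4)·(25/9) + (1/2)·(65/9) = 21/4.

21/4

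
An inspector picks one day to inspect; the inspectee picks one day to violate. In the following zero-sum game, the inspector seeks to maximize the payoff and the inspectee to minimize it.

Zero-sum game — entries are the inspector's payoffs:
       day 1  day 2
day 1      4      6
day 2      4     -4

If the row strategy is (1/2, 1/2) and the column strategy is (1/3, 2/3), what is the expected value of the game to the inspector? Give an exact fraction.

2

Against (1/3, 2/3), each row's expected payoff is day 1: 16/3; day 2: -4/3.
Taking the (1/2, 1/2)-weighted average: (1/2)·(16/3) + (1/2)·(-4/3) = 2.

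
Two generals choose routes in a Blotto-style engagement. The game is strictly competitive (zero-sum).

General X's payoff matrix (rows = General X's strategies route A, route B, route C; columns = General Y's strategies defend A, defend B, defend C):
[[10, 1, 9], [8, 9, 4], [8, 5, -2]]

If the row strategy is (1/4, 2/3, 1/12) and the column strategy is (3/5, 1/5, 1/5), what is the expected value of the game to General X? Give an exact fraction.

Against (3/5, 1/5, 1/5), each row's expected payoff is route A: 8; route B: 37/5; route C: 27/5.
Taking the (1/4, 2/3, 1/12)-weighted average: (1/4)·(8) + (2/3)·(37/5) + (1/12)·(27/5) = 443/60.

443/60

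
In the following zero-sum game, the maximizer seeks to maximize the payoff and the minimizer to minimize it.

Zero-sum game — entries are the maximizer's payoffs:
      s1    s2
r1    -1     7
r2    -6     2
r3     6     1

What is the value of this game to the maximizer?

Row r2 is strictly dominated by row r1, so the maximizer never plays it.
The remaining 2×2 game on (r1, r3) × (s1, s2) has no saddle point. Let the maximizer play r1 with probability p; indifference gives −p + 6(1−p) = 7p + (1−p), so p = 5/13.
Similarly the minimizer's optimal q on s1 is 6/13, and the value is -1·(6/13) + (7)·(7/13) = 43/13.

43/13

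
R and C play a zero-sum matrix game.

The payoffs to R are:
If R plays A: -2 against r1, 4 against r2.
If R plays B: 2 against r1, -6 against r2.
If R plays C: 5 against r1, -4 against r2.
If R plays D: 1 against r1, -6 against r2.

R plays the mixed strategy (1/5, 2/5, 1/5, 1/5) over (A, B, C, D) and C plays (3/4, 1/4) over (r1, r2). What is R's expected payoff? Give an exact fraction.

3/10

Against (3/4, 1/4), each row's expected payoff is A: -1/2; B: 0; C: 11/4; D: -3/4.
Taking the (1/5, 2/5, 1/5, 1/5)-weighted average: (1/5)·(-1/2) + (2/5)·(0) + (1/5)·(11/4) + (1/5)·(-3/4) = 3/10.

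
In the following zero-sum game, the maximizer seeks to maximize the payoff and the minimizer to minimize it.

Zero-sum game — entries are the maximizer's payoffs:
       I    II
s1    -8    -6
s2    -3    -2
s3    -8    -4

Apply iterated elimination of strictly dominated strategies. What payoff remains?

-3

Column II is strictly dominated by I for the minimizer (-8<-6, -3<-2, -8<-4); eliminate II.
Row s1 is strictly dominated by row s2 (-3>-8); eliminate s1.
Row s3 is strictly dominated by row s2 (-3>-8); eliminate s3.
Only (s2, I) remains, with payoff -3.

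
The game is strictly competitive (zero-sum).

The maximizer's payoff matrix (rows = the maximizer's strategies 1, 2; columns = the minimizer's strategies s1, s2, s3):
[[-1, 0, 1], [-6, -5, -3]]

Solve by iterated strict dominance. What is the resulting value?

Column s3 is strictly dominated by s1 for the minimizer (-1<1, -6<-3); eliminate s3.
Column s2 is strictly dominated by s1 for the minimizer (-1<0, -6<-5); eliminate s2.
Row 2 is strictly dominated by row 1 (-1>-6); eliminate 2.
Only (1, s1) remains, with payoff -1.

-1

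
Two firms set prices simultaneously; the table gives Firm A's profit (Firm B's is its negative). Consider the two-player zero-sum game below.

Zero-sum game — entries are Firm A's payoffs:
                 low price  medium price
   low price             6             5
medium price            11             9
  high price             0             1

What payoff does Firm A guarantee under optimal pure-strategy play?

9

Row minima: 5, 9, 0 → Firm A's maximin is 9.
Column maxima: 11, 9 → Firm B's minimax is 9.
They coincide at (medium price, medium price), so the value is 9.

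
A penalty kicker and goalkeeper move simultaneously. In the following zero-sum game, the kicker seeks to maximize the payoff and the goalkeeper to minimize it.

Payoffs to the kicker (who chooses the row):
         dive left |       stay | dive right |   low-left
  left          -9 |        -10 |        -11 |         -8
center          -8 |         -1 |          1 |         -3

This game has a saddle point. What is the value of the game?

-8

Row minima: -11, -8 → the kicker's maximin is -8.
Column maxima: -8, -1, 1, -3 → the goalkeeper's minimax is -8.
They coincide at (center, dive left), so the value is -8.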